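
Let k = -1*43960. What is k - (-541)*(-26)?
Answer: -58026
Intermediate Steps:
k = -43960
k - (-541)*(-26) = -43960 - (-541)*(-26) = -43960 - 1*14066 = -43960 - 14066 = -58026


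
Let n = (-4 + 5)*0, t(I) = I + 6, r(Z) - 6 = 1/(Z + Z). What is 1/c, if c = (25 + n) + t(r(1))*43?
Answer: 2/1125 ≈ 0.0017778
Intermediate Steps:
r(Z) = 6 + 1/(2*Z) (r(Z) = 6 + 1/(Z + Z) = 6 + 1/(2*Z))
t(I) = 6 + I
n = 0 (n = 1*0 = 0)
c = 1125/2 (c = (25 + 0) + (6 + (6 + (½)/1))*43 = 25 + (6 + (6 + (½)*1))*43 = 25 + (6 + (6 + ½))*43 = 25 + (6 + 13/2)*43 = 25 + (25/2)*43 = 25 + 1075/2 = 1125/2 ≈ 562.50)
1/c = 1/(1125/2) = 2/1125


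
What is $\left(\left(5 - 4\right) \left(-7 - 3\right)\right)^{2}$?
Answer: $100$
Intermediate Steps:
$\left(\left(5 - 4\right) \left(-7 - 3\right)\right)^{2} = \left(\left(5 - 4\right) \left(-10\right)\right)^{2} = \left(1 \left(-10\right)\right)^{2} = \left(-10\right)^{2} = 100$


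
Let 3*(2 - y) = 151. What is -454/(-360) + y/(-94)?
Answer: 15019/8460 ≈ 1.7753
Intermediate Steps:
y = -145/3 (y = 2 - 1/3*151 = 2 - 151/3 = -145/3 ≈ -48.333)
-454/(-360) + y/(-94) = -454/(-360) - 145/3/(-94) = -454*(-1/360) - 145/3*(-1/94) = 227/180 + 145/282 = 15019/8460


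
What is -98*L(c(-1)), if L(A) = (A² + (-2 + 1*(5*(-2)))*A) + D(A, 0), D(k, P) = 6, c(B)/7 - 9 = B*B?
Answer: -398468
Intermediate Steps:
c(B) = 63 + 7*B² (c(B) = 63 + 7*(B*B) = 63 + 7*B²)
L(A) = 6 + A² - 12*A (L(A) = (A² + (-2 + 1*(5*(-2)))*A) + 6 = (A² + (-2 + 1*(-10))*A) + 6 = (A² + (-2 - 10)*A) + 6 = (A² - 12*A) + 6 = 6 + A² - 12*A)
-98*L(c(-1)) = -98*(6 + (63 + 7*(-1)²)² - 12*(63 + 7*(-1)²)) = -98*(6 + (63 + 7*1)² - 12*(63 + 7*1)) = -98*(6 + (63 + 7)² - 12*(63 + 7)) = -98*(6 + 70² - 12*70) = -98*(6 + 4900 - 840) = -98*4066 = -398468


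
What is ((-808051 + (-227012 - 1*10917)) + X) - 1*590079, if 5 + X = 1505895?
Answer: -130169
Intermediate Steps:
X = 1505890 (X = -5 + 1505895 = 1505890)
((-808051 + (-227012 - 1*10917)) + X) - 1*590079 = ((-808051 + (-227012 - 1*10917)) + 1505890) - 1*590079 = ((-808051 + (-227012 - 10917)) + 1505890) - 590079 = ((-808051 - 237929) + 1505890) - 590079 = (-1045980 + 1505890) - 590079 = 459910 - 590079 = -130169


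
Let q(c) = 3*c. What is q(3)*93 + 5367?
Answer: 6204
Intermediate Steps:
q(3)*93 + 5367 = (3*3)*93 + 5367 = 9*93 + 5367 = 837 + 5367 = 6204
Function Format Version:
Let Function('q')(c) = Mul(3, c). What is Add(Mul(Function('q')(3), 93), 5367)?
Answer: 6204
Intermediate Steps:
Add(Mul(Function('q')(3), 93), 5367) = Add(Mul(Mul(3, 3), 93), 5367) = Add(Mul(9, 93), 5367) = Add(837, 5367) = 6204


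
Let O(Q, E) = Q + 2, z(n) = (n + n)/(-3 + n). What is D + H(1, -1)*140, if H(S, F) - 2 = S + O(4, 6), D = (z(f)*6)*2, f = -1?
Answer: 1266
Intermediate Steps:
z(n) = 2*n/(-3 + n) (z(n) = (2*n)/(-3 + n) = 2*n/(-3 + n))
O(Q, E) = 2 + Q
D = 6 (D = ((2*(-1)/(-3 - 1))*6)*2 = ((2*(-1)/(-4))*6)*2 = ((2*(-1)*(-1/4))*6)*2 = ((1/2)*6)*2 = 3*2 = 6)
H(S, F) = 8 + S (H(S, F) = 2 + (S + (2 + 4)) = 2 + (S + 6) = 2 + (6 + S) = 8 + S)
D + H(1, -1)*140 = 6 + (8 + 1)*140 = 6 + 9*140 = 6 + 1260 = 1266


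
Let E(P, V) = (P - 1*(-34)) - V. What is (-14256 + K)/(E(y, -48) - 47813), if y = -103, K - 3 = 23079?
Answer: -4413/23917 ≈ -0.18451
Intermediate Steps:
K = 23082 (K = 3 + 23079 = 23082)
E(P, V) = 34 + P - V (E(P, V) = (P + 34) - V = (34 + P) - V = 34 + P - V)
(-14256 + K)/(E(y, -48) - 47813) = (-14256 + 23082)/((34 - 103 - 1*(-48)) - 47813) = 8826/((34 - 103 + 48) - 47813) = 8826/(-21 - 47813) = 8826/(-47834) = 8826*(-1/47834) = -4413/23917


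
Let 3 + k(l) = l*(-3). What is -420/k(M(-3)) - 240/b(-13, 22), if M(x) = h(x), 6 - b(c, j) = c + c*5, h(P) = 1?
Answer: 470/7 ≈ 67.143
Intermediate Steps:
b(c, j) = 6 - 6*c (b(c, j) = 6 - (c + c*5) = 6 - (c + 5*c) = 6 - 6*c)
M(x) = 1
k(l) = -3 - 3*l (k(l) = -3 + l*(-3) = -3 - 3*l)
-420/k(M(-3)) - 240/b(-13, 22) = -420/(-3 - 3*1) - 240/(6 - 6*(-13)) = -420/(-3 - 3) - 240/(6 + 78) = -420/(-6) - 240/84 = -420*(-1/6) - 240*1/84 = 70 - 20/7 = 470/7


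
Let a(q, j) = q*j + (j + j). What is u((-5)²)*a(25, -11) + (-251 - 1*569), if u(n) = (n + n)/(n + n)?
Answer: -1117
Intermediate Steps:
a(q, j) = 2*j + j*q (a(q, j) = j*q + 2*j = 2*j + j*q)
u(n) = 1 (u(n) = (2*n)/((2*n)) = (2*n)*(1/(2*n)) = 1)
u((-5)²)*a(25, -11) + (-251 - 1*569) = 1*(-11*(2 + 25)) + (-251 - 1*569) = 1*(-11*27) + (-251 - 569) = 1*(-297) - 820 = -297 - 820 = -1117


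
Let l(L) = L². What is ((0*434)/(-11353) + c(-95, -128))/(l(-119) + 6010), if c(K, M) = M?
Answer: -128/20171 ≈ -0.0063457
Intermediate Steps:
((0*434)/(-11353) + c(-95, -128))/(l(-119) + 6010) = ((0*434)/(-11353) - 128)/((-119)² + 6010) = (0*(-1/11353) - 128)/(14161 + 6010) = (0 - 128)/20171 = -128*1/20171 = -128/20171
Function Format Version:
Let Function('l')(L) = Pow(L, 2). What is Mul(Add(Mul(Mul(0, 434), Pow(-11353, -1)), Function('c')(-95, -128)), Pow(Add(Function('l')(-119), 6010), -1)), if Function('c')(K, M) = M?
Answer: Rational(-128, 20171) ≈ -0.0063457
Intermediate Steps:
Mul(Add(Mul(Mul(0, 434), Pow(-11353, -1)), Function('c')(-95, -128)), Pow(Add(Function('l')(-119), 6010), -1)) = Mul(Add(Mul(Mul(0, 434), Pow(-11353, -1)), -128), Pow(Add(Pow(-119, 2), 6010), -1)) = Mul(Add(Mul(0, Rational(-1, 11353)), -128), Pow(Add(14161, 6010), -1)) = Mul(Add(0, -128), Pow(20171, -1)) = Mul(-128, Rational(1, 20171)) = Rational(-128, 20171)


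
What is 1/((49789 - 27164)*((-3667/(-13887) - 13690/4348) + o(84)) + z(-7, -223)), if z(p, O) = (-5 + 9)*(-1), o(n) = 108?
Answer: 30190338/71799684302023 ≈ 4.2048e-7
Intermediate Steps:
z(p, O) = -4 (z(p, O) = 4*(-1) = -4)
1/((49789 - 27164)*((-3667/(-13887) - 13690/4348) + o(84)) + z(-7, -223)) = 1/((49789 - 27164)*((-3667/(-13887) - 13690/4348) + 108) - 4) = 1/(22625*((-3667*(-1/13887) - 13690*1/4348) + 108) - 4) = 1/(22625*((3667/13887 - 6845/2174) + 108) - 4) = 1/(22625*(-87084457/30190338 + 108) - 4) = 1/(22625*(3173472047/30190338) - 4) = 1/(71799805063375/30190338 - 4) = 1/(71799684302023/30190338) = 30190338/71799684302023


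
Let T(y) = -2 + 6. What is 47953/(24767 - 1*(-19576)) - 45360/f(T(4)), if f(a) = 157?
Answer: -2003869859/6961851 ≈ -287.84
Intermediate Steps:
T(y) = 4
47953/(24767 - 1*(-19576)) - 45360/f(T(4)) = 47953/(24767 - 1*(-19576)) - 45360/157 = 47953/(24767 + 19576) - 45360*1/157 = 47953/44343 - 45360/157 = -2003869859/6961851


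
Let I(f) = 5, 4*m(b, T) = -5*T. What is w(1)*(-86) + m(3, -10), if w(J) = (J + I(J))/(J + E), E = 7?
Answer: -52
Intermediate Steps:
m(b, T) = -5*T/4 (m(b, T) = (-5*T)/4 = -5*T/4)
w(J) = (5 + J)/(7 + J) (w(J) = (J + 5)/(J + 7) = (5 + J)/(7 + J))
w(1)*(-86) + m(3, -10) = ((5 + 1)/(7 + 1))*(-86) - 5/4*(-10) = (6/8)*(-86) + 25/2 = ((1/8)*6)*(-86) + 25/2 = (3/4)*(-86) + 25/2 = -129/2 + 25/2 = -52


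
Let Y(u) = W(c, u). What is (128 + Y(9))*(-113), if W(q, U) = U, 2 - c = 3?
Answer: -15481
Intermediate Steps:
c = -1 (c = 2 - 1*3 = 2 - 3 = -1)
Y(u) = u
(128 + Y(9))*(-113) = (128 + 9)*(-113) = 137*(-113) = -15481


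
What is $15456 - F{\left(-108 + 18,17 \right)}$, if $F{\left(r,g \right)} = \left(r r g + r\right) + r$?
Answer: $-122064$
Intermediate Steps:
$F{\left(r,g \right)} = 2 r + g r^{2}$ ($F{\left(r,g \right)} = \left(r^{2} g + r\right) + r = \left(g r^{2} + r\right) + r = \left(r + g r^{2}\right) + r = 2 r + g r^{2}$)
$15456 - F{\left(-108 + 18,17 \right)} = 15456 - \left(-108 + 18\right) \left(2 + 17 \left(-108 + 18\right)\right) = 15456 - - 90 \left(2 + 17 \left(-90\right)\right) = 15456 - - 90 \left(2 - 1530\right) = 15456 - \left(-90\right) \left(-1528\right) = 15456 - 137520 = -122064$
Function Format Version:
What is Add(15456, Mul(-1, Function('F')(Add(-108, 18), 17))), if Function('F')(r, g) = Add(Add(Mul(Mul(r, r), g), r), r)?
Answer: -122064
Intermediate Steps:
Function('F')(r, g) = Add(Mul(2, r), Mul(g, Pow(r, 2))) (Function('F')(r, g) = Add(Add(Mul(Pow(r, 2), g), r), r) = Add(Add(Mul(g, Pow(r, 2)), r), r) = Add(Add(r, Mul(g, Pow(r, 2))), r) = Add(Mul(2, r), Mul(g, Pow(r, 2))))
Add(15456, Mul(-1, Function('F')(Add(-108, 18), 17))) = Add(15456, Mul(-1, Mul(Add(-108, 18), Add(2, Mul(17, Add(-108, 18)))))) = Add(15456, Mul(-1, Mul(-90, Add(2, Mul(17, -90))))) = Add(15456, Mul(-1, Mul(-90, Add(2, -1530)))) = Add(15456, Mul(-1, Mul(-90, -1528))) = Add(15456, Mul(-1, 137520)) = Add(15456, -137520) = -122064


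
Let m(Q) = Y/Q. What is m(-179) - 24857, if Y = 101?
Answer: -4449504/179 ≈ -24858.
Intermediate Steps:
m(Q) = 101/Q
m(-179) - 24857 = 101/(-179) - 24857 = 101*(-1/179) - 24857 = -101/179 - 24857 = -4449504/179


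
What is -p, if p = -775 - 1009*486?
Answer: 491149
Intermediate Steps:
p = -491149 (p = -775 - 490374 = -491149)
-p = -1*(-491149) = 491149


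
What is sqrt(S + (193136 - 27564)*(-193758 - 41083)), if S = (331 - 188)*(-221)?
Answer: 3*I*sqrt(4320347295) ≈ 1.9719e+5*I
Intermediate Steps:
S = -31603 (S = 143*(-221) = -31603)
sqrt(S + (193136 - 27564)*(-193758 - 41083)) = sqrt(-31603 + (193136 - 27564)*(-193758 - 41083)) = sqrt(-31603 + 165572*(-234841)) = sqrt(-31603 - 38883094052) = sqrt(-38883125655) = 3*I*sqrt(4320347295)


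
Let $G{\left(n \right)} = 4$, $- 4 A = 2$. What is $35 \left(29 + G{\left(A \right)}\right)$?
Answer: $1155$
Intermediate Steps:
$A = - \frac{1}{2}$ ($A = \left(- \frac{1}{4}\right) 2 = - \frac{1}{2} \approx -0.5$)
$35 \left(29 + G{\left(A \right)}\right) = 35 \left(29 + 4\right) = 35 \cdot 33 = 1155$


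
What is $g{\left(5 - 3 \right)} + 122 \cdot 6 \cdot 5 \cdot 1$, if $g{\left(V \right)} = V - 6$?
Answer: $3656$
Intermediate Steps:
$g{\left(V \right)} = -6 + V$
$g{\left(5 - 3 \right)} + 122 \cdot 6 \cdot 5 \cdot 1 = \left(-6 + \left(5 - 3\right)\right) + 122 \cdot 6 \cdot 5 \cdot 1 = \left(-6 + \left(5 - 3\right)\right) + 122 \cdot 30 \cdot 1 = \left(-6 + 2\right) + 122 \cdot 30 = -4 + 3660 = 3656$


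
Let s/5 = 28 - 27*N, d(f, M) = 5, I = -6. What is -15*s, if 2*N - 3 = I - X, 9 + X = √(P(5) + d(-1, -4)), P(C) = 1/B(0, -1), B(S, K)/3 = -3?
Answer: 3975 - 675*√11 ≈ 1736.3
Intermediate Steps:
B(S, K) = -9 (B(S, K) = 3*(-3) = -9)
P(C) = -⅑ (P(C) = 1/(-9) = -⅑)
X = -9 + 2*√11/3 (X = -9 + √(-⅑ + 5) = -9 + √(44/9) = -9 + 2*√11/3 ≈ -6.7889)
N = 3 - √11/3 (N = 3/2 + (-6 - (-9 + 2*√11/3))/2 = 3/2 + (-6 + (9 - 2*√11/3))/2 = 3/2 + (3 - 2*√11/3)/2 = 3/2 + (3/2 - √11/3) = 3 - √11/3 ≈ 1.8945)
s = -265 + 45*√11 (s = 5*(28 - 27*(3 - √11/3)) = 5*(28 + (-81 + 9*√11)) = 5*(-53 + 9*√11) = -265 + 45*√11 ≈ -115.75)
-15*s = -15*(-265 + 45*√11) = 3975 - 675*√11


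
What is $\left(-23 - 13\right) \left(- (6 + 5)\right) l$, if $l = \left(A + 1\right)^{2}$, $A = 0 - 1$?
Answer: $0$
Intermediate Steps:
$A = -1$
$l = 0$ ($l = \left(-1 + 1\right)^{2} = 0^{2} = 0$)
$\left(-23 - 13\right) \left(- (6 + 5)\right) l = \left(-23 - 13\right) \left(- (6 + 5)\right) 0 = \left(-23 - 13\right) \left(\left(-1\right) 11\right) 0 = \left(-36\right) \left(-11\right) 0 = 396 \cdot 0 = 0$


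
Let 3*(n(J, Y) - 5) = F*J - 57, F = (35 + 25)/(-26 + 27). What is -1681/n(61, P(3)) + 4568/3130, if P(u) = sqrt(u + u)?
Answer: 123739/1887390 ≈ 0.065561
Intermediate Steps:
F = 60 (F = 60/1 = 60*1 = 60)
P(u) = sqrt(2)*sqrt(u) (P(u) = sqrt(2*u) = sqrt(2)*sqrt(u))
n(J, Y) = -14 + 20*J (n(J, Y) = 5 + (60*J - 57)/3 = 5 + (-57 + 60*J)/3 = 5 + (-19 + 20*J) = -14 + 20*J)
-1681/n(61, P(3)) + 4568/3130 = -1681/(-14 + 20*61) + 4568/3130 = -1681/(-14 + 1220) + 4568*(1/3130) = -1681/1206 + 2284/1565 = 123739/1887390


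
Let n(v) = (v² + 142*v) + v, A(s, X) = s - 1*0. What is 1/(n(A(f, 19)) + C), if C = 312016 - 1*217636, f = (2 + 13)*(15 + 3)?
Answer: 1/205890 ≈ 4.8570e-6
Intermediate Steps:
f = 270 (f = 15*18 = 270)
A(s, X) = s (A(s, X) = s + 0 = s)
n(v) = v² + 143*v
C = 94380 (C = 312016 - 217636 = 94380)
1/(n(A(f, 19)) + C) = 1/(270*(143 + 270) + 94380) = 1/(270*413 + 94380) = 1/(111510 + 94380) = 1/205890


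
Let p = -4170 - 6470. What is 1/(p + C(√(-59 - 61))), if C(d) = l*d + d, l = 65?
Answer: -133/1421654 - 33*I*√30/28433080 ≈ -9.3553e-5 - 6.357e-6*I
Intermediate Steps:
p = -10640
C(d) = 66*d (C(d) = 65*d + d = 66*d)
1/(p + C(√(-59 - 61))) = 1/(-10640 + 66*√(-59 - 61)) = 1/(-10640 + 66*√(-120)) = 1/(-10640 + 66*(2*I*√30)) = 1/(-10640 + 132*I*√30)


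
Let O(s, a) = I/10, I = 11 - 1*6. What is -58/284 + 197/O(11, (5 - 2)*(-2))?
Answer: 55919/142 ≈ 393.80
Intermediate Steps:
I = 5 (I = 11 - 6 = 5)
O(s, a) = ½ (O(s, a) = 5/10 = 5*(⅒) = ½)
-58/284 + 197/O(11, (5 - 2)*(-2)) = -58/284 + 197/(½) = -58*1/284 + 197*2 = -29/142 + 394 = 55919/142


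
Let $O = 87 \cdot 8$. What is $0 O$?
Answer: $0$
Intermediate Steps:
$O = 696$
$0 O = 0 \cdot 696 = 0$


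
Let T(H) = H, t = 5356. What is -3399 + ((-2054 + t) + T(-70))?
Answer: -167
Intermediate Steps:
-3399 + ((-2054 + t) + T(-70)) = -3399 + ((-2054 + 5356) - 70) = -3399 + (3302 - 70) = -3399 + 3232 = -167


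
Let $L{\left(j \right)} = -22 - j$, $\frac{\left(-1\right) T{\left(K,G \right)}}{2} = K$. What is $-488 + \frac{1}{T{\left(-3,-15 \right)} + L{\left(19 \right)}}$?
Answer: $- \frac{17081}{35} \approx -488.03$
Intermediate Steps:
$T{\left(K,G \right)} = - 2 K$
$-488 + \frac{1}{T{\left(-3,-15 \right)} + L{\left(19 \right)}} = -488 + \frac{1}{\left(-2\right) \left(-3\right) - 41} = -488 + \frac{1}{6 - 41} = -488 + \frac{1}{-35} = -488 - \frac{1}{35} = - \frac{17081}{35}$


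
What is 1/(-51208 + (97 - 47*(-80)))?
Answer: -1/47351 ≈ -2.1119e-5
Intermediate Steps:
1/(-51208 + (97 - 47*(-80))) = 1/(-51208 + (97 + 3760)) = 1/(-51208 + 3857) = 1/(-47351) = -1/47351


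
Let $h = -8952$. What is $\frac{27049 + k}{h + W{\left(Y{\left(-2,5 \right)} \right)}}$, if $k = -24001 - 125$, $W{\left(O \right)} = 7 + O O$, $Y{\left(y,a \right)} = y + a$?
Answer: $- \frac{2923}{8936} \approx -0.3271$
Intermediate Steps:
$Y{\left(y,a \right)} = a + y$
$W{\left(O \right)} = 7 + O^{2}$
$k = -24126$ ($k = -24001 - 125 = -24126$)
$\frac{27049 + k}{h + W{\left(Y{\left(-2,5 \right)} \right)}} = \frac{27049 - 24126}{-8952 + \left(7 + \left(5 - 2\right)^{2}\right)} = \frac{2923}{-8952 + \left(7 + 3^{2}\right)} = \frac{2923}{-8952 + \left(7 + 9\right)} = \frac{2923}{-8952 + 16} = \frac{2923}{-8936} = 2923 \left(- \frac{1}{8936}\right) = - \frac{2923}{8936}$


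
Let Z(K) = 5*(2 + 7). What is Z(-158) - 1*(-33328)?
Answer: 33373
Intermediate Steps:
Z(K) = 45 (Z(K) = 5*9 = 45)
Z(-158) - 1*(-33328) = 45 - 1*(-33328) = 45 + 33328 = 33373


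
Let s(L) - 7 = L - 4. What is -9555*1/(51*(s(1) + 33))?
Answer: -3185/629 ≈ -5.0636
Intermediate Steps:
s(L) = 3 + L (s(L) = 7 + (L - 4) = 7 + (-4 + L) = 3 + L)
-9555*1/(51*(s(1) + 33)) = -9555*1/(51*((3 + 1) + 33)) = -9555*1/(51*(4 + 33)) = -9555/(51*37) = -9555/1887 = -9555*1/1887 = -3185/629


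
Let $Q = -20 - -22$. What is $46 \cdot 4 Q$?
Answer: $368$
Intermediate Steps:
$Q = 2$ ($Q = -20 + 22 = 2$)
$46 \cdot 4 Q = 46 \cdot 4 \cdot 2 = 184 \cdot 2 = 368$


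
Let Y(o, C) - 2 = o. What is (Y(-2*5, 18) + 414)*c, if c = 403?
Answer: 163618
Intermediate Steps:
Y(o, C) = 2 + o
(Y(-2*5, 18) + 414)*c = ((2 - 2*5) + 414)*403 = ((2 - 10) + 414)*403 = (-8 + 414)*403 = 406*403 = 163618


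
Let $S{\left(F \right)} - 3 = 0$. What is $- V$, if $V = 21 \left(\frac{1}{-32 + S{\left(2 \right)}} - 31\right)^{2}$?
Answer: $- \frac{17010000}{841} \approx -20226.0$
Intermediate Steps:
$S{\left(F \right)} = 3$ ($S{\left(F \right)} = 3 + 0 = 3$)
$V = \frac{17010000}{841}$ ($V = 21 \left(\frac{1}{-32 + 3} - 31\right)^{2} = 21 \left(\frac{1}{-29} - 31\right)^{2} = 21 \left(- \frac{1}{29} - 31\right)^{2} = 21 \left(- \frac{900}{29}\right)^{2} = 21 \cdot \frac{810000}{841} = \frac{17010000}{841} \approx 20226.0$)
$- V = \left(-1\right) \frac{17010000}{841} = - \frac{17010000}{841}$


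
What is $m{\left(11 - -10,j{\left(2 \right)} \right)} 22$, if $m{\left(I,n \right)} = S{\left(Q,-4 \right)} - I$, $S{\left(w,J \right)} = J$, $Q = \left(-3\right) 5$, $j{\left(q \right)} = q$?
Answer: $-550$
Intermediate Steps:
$Q = -15$
$m{\left(I,n \right)} = -4 - I$
$m{\left(11 - -10,j{\left(2 \right)} \right)} 22 = \left(-4 - \left(11 - -10\right)\right) 22 = \left(-4 - \left(11 + 10\right)\right) 22 = \left(-4 - 21\right) 22 = \left(-25\right) 22 = -550$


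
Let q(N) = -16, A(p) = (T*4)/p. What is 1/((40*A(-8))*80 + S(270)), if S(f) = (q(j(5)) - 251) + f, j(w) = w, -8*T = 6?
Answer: 1/1203 ≈ 0.00083125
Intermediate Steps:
T = -¾ (T = -⅛*6 = -¾ ≈ -0.75000)
A(p) = -3/p (A(p) = (-¾*4)/p = -3/p)
S(f) = -267 + f (S(f) = (-16 - 251) + f = -267 + f)
1/((40*A(-8))*80 + S(270)) = 1/((40*(-3/(-8)))*80 + (-267 + 270)) = 1/((40*(-3*(-⅛)))*80 + 3) = 1/((40*(3/8))*80 + 3) = 1/(15*80 + 3) = 1/(1200 + 3) = 1/1203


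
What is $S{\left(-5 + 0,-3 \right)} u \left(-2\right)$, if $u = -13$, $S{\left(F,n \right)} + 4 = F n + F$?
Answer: $156$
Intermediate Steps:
$S{\left(F,n \right)} = -4 + F + F n$ ($S{\left(F,n \right)} = -4 + \left(F n + F\right) = -4 + \left(F + F n\right) = -4 + F + F n$)
$S{\left(-5 + 0,-3 \right)} u \left(-2\right) = \left(-4 + \left(-5 + 0\right) + \left(-5 + 0\right) \left(-3\right)\right) \left(-13\right) \left(-2\right) = \left(-4 - 5 - -15\right) \left(-13\right) \left(-2\right) = \left(-4 - 5 + 15\right) \left(-13\right) \left(-2\right) = 6 \left(-13\right) \left(-2\right) = \left(-78\right) \left(-2\right) = 156$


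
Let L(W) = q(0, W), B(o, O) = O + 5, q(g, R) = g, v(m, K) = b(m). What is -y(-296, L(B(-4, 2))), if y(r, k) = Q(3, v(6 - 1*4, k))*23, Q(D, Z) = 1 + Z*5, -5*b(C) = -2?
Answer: -69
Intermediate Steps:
b(C) = 2/5 (b(C) = -1/5*(-2) = 2/5)
v(m, K) = 2/5
Q(D, Z) = 1 + 5*Z
B(o, O) = 5 + O
L(W) = 0
y(r, k) = 69 (y(r, k) = (1 + 5*(2/5))*23 = (1 + 2)*23 = 3*23 = 69)
-y(-296, L(B(-4, 2))) = -1*69 = -69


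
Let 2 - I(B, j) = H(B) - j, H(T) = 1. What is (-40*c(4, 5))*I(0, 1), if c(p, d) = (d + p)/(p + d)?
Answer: -80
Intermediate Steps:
c(p, d) = 1 (c(p, d) = (d + p)/(d + p) = 1)
I(B, j) = 1 + j (I(B, j) = 2 - (1 - j) = 2 + (-1 + j) = 1 + j)
(-40*c(4, 5))*I(0, 1) = (-40*1)*(1 + 1) = -40*2 = -80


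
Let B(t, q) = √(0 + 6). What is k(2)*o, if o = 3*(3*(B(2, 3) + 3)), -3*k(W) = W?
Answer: -18 - 6*√6 ≈ -32.697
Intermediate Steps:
B(t, q) = √6
k(W) = -W/3
o = 27 + 9*√6 (o = 3*(3*(√6 + 3)) = 3*(3*(3 + √6)) = 3*(9 + 3*√6) = 27 + 9*√6 ≈ 49.045)
k(2)*o = (-⅓*2)*(27 + 9*√6) = -2*(27 + 9*√6)/3 = -18 - 6*√6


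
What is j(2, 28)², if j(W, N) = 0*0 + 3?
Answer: 9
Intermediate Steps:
j(W, N) = 3 (j(W, N) = 0 + 3 = 3)
j(2, 28)² = 3² = 9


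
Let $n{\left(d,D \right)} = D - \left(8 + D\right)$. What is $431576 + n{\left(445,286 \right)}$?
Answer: $431568$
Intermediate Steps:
$n{\left(d,D \right)} = -8$ ($n{\left(d,D \right)} = D - \left(8 + D\right) = -8$)
$431576 + n{\left(445,286 \right)} = 431576 - 8 = 431568$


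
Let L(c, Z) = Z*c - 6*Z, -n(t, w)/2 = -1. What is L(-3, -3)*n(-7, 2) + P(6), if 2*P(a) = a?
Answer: 57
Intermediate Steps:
n(t, w) = 2 (n(t, w) = -2*(-1) = 2)
L(c, Z) = -6*Z + Z*c
P(a) = a/2
L(-3, -3)*n(-7, 2) + P(6) = -3*(-6 - 3)*2 + (½)*6 = -3*(-9)*2 + 3 = 27*2 + 3 = 54 + 3 = 57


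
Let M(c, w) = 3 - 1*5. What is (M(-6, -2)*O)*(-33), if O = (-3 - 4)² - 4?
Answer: 2970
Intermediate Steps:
M(c, w) = -2 (M(c, w) = 3 - 5 = -2)
O = 45 (O = (-7)² - 4 = 49 - 4 = 45)
(M(-6, -2)*O)*(-33) = -2*45*(-33) = -90*(-33) = 2970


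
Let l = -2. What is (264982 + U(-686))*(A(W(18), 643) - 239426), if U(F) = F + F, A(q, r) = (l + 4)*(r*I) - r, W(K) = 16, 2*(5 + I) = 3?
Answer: -64471097700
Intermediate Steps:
I = -7/2 (I = -5 + (1/2)*3 = -5 + 3/2 = -7/2 ≈ -3.5000)
A(q, r) = -8*r (A(q, r) = (-2 + 4)*(r*(-7/2)) - r = 2*(-7*r/2) - r = -7*r - r = -8*r)
U(F) = 2*F
(264982 + U(-686))*(A(W(18), 643) - 239426) = (264982 + 2*(-686))*(-8*643 - 239426) = (264982 - 1372)*(-5144 - 239426) = 263610*(-244570) = -64471097700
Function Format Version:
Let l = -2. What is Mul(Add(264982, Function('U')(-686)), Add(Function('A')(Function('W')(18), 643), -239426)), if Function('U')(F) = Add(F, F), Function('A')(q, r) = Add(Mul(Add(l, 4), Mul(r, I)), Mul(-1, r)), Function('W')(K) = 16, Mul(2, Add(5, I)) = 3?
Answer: -64471097700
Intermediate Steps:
I = Rational(-7, 2) (I = Add(-5, Mul(Rational(1, 2), 3)) = Add(-5, Rational(3, 2)) = Rational(-7, 2) ≈ -3.5000)
Function('A')(q, r) = Mul(-8, r) (Function('A')(q, r) = Add(Mul(Add(-2, 4), Mul(r, Rational(-7, 2))), Mul(-1, r)) = Add(Mul(2, Mul(Rational(-7, 2), r)), Mul(-1, r)) = Add(Mul(-7, r), Mul(-1, r)) = Mul(-8, r))
Function('U')(F) = Mul(2, F)
Mul(Add(264982, Function('U')(-686)), Add(Function('A')(Function('W')(18), 643), -239426)) = Mul(Add(264982, Mul(2, -686)), Add(Mul(-8, 643), -239426)) = Mul(Add(264982, -1372), Add(-5144, -239426)) = Mul(263610, -244570) = -64471097700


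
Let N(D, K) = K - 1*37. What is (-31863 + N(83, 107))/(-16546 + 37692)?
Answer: -31793/21146 ≈ -1.5035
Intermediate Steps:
N(D, K) = -37 + K (N(D, K) = K - 37 = -37 + K)
(-31863 + N(83, 107))/(-16546 + 37692) = (-31863 + (-37 + 107))/(-16546 + 37692) = (-31863 + 70)/21146 = -31793*1/21146 = -31793/21146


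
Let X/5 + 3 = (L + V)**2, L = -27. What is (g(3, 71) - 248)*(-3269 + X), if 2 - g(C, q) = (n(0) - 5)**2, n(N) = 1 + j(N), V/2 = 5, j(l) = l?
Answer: 481818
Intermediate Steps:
V = 10 (V = 2*5 = 10)
n(N) = 1 + N
X = 1430 (X = -15 + 5*(-27 + 10)**2 = -15 + 5*(-17)**2 = -15 + 5*289 = -15 + 1445 = 1430)
g(C, q) = -14 (g(C, q) = 2 - ((1 + 0) - 5)**2 = 2 - (1 - 5)**2 = 2 - 1*(-4)**2 = 2 - 1*16 = 2 - 16 = -14)
(g(3, 71) - 248)*(-3269 + X) = (-14 - 248)*(-3269 + 1430) = -262*(-1839) = 481818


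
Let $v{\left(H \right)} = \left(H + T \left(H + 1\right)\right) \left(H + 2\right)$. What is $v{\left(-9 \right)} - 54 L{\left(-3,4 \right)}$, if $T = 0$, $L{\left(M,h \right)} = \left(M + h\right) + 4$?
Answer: $-207$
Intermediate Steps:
$L{\left(M,h \right)} = 4 + M + h$
$v{\left(H \right)} = H \left(2 + H\right)$ ($v{\left(H \right)} = \left(H + 0 \left(H + 1\right)\right) \left(H + 2\right) = \left(H + 0 \left(1 + H\right)\right) \left(2 + H\right) = \left(H + 0\right) \left(2 + H\right) = H \left(2 + H\right)$)
$v{\left(-9 \right)} - 54 L{\left(-3,4 \right)} = - 9 \left(2 - 9\right) - 54 \left(4 - 3 + 4\right) = \left(-9\right) \left(-7\right) - 270 = 63 - 270 = -207$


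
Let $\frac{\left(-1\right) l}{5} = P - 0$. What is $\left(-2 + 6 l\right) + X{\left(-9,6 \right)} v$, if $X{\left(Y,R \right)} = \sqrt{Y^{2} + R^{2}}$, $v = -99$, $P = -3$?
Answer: $88 - 297 \sqrt{13} \approx -982.85$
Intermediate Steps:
$l = 15$ ($l = - 5 \left(-3 - 0\right) = - 5 \left(-3 + 0\right) = \left(-5\right) \left(-3\right) = 15$)
$X{\left(Y,R \right)} = \sqrt{R^{2} + Y^{2}}$
$\left(-2 + 6 l\right) + X{\left(-9,6 \right)} v = \left(-2 + 6 \cdot 15\right) + \sqrt{6^{2} + \left(-9\right)^{2}} \left(-99\right) = \left(-2 + 90\right) + \sqrt{36 + 81} \left(-99\right) = 88 + \sqrt{117} \left(-99\right) = 88 + 3 \sqrt{13} \left(-99\right) = 88 - 297 \sqrt{13}$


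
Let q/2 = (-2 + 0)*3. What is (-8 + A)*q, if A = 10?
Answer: -24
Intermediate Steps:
q = -12 (q = 2*((-2 + 0)*3) = 2*(-2*3) = 2*(-6) = -12)
(-8 + A)*q = (-8 + 10)*(-12) = 2*(-12) = -24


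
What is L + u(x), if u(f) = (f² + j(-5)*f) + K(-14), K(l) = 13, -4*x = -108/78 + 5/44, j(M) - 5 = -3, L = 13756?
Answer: 72083799217/5234944 ≈ 13770.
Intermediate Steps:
j(M) = 2 (j(M) = 5 - 3 = 2)
x = 727/2288 (x = -(-108/78 + 5/44)/4 = -(-108*1/78 + 5*(1/44))/4 = -(-18/13 + 5/44)/4 = -¼*(-727/572) = 727/2288 ≈ 0.31774)
u(f) = 13 + f² + 2*f (u(f) = (f² + 2*f) + 13 = 13 + f² + 2*f)
L + u(x) = 13756 + (13 + (727/2288)² + 2*(727/2288)) = 13756 + (13 + 528529/5234944 + 727/1144) = 13756 + 71909553/5234944 = 72083799217/5234944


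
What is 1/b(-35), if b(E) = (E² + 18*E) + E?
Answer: 1/560 ≈ 0.0017857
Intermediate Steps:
b(E) = E² + 19*E
1/b(-35) = 1/(-35*(19 - 35)) = 1/(-35*(-16)) = 1/560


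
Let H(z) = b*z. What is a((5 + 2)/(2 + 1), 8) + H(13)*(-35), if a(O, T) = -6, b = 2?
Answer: -916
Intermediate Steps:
H(z) = 2*z
a((5 + 2)/(2 + 1), 8) + H(13)*(-35) = -6 + (2*13)*(-35) = -6 + 26*(-35) = -6 - 910 = -916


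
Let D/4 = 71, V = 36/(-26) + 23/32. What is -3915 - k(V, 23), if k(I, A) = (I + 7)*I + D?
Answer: -725932249/173056 ≈ -4194.8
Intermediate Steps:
V = -277/416 (V = 36*(-1/26) + 23*(1/32) = -18/13 + 23/32 = -277/416 ≈ -0.66586)
D = 284 (D = 4*71 = 284)
k(I, A) = 284 + I*(7 + I) (k(I, A) = (I + 7)*I + 284 = (7 + I)*I + 284 = I*(7 + I) + 284 = 284 + I*(7 + I))
-3915 - k(V, 23) = -3915 - (284 + (-277/416)² + 7*(-277/416)) = -3915 - (284 + 76729/173056 - 1939/416) = -3915 - 1*48418009/173056 = -3915 - 48418009/173056 = -725932249/173056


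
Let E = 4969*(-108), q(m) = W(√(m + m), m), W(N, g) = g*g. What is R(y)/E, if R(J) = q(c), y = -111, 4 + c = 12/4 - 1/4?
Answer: -25/8586432 ≈ -2.9116e-6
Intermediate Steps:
c = -5/4 (c = -4 + (12/4 - 1/4) = -4 + (12*(¼) - 1*¼) = -4 + (3 - ¼) = -4 + 11/4 = -5/4 ≈ -1.2500)
W(N, g) = g²
q(m) = m²
R(J) = 25/16 (R(J) = (-5/4)² = 25/16)
E = -536652
R(y)/E = (25/16)/(-536652) = (25/16)*(-1/536652) = -25/8586432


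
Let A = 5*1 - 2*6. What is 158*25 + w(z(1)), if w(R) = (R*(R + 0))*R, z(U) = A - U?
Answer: 3438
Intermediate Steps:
A = -7 (A = 5 - 12 = -7)
z(U) = -7 - U
w(R) = R³ (w(R) = (R*R)*R = R²*R = R³)
158*25 + w(z(1)) = 158*25 + (-7 - 1*1)³ = 3950 + (-7 - 1)³ = 3950 + (-8)³ = 3950 - 512 = 3438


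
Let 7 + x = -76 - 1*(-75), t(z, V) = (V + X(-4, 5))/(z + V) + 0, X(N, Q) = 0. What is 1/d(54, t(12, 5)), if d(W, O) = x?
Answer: -1/8 ≈ -0.12500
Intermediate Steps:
t(z, V) = V/(V + z) (t(z, V) = (V + 0)/(z + V) + 0 = V/(V + z) + 0 = V/(V + z))
x = -8 (x = -7 + (-76 - 1*(-75)) = -7 + (-76 + 75) = -7 - 1 = -8)
d(W, O) = -8
1/d(54, t(12, 5)) = 1/(-8) = -1/8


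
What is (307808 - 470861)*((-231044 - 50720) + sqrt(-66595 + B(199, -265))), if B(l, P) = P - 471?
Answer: 45942465492 - 163053*I*sqrt(67331) ≈ 4.5942e+10 - 4.2309e+7*I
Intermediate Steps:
B(l, P) = -471 + P
(307808 - 470861)*((-231044 - 50720) + sqrt(-66595 + B(199, -265))) = (307808 - 470861)*((-231044 - 50720) + sqrt(-66595 + (-471 - 265))) = -163053*(-281764 + sqrt(-66595 - 736)) = -163053*(-281764 + sqrt(-67331)) = -163053*(-281764 + I*sqrt(67331)) = 45942465492 - 163053*I*sqrt(67331)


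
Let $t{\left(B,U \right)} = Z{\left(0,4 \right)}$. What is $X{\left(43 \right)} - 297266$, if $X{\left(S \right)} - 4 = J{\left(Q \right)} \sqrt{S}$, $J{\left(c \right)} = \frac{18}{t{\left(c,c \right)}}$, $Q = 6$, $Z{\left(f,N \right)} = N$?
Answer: $-297262 + \frac{9 \sqrt{43}}{2} \approx -2.9723 \cdot 10^{5}$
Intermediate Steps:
$t{\left(B,U \right)} = 4$
$J{\left(c \right)} = \frac{9}{2}$ ($J{\left(c \right)} = \frac{18}{4} = 18 \cdot \frac{1}{4} = \frac{9}{2}$)
$X{\left(S \right)} = 4 + \frac{9 \sqrt{S}}{2}$
$X{\left(43 \right)} - 297266 = \left(4 + \frac{9 \sqrt{43}}{2}\right) - 297266 = -297262 + \frac{9 \sqrt{43}}{2}$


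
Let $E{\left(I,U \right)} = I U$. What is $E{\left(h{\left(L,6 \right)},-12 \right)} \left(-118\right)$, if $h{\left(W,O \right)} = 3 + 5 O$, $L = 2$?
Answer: $46728$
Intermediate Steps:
$E{\left(h{\left(L,6 \right)},-12 \right)} \left(-118\right) = \left(3 + 5 \cdot 6\right) \left(-12\right) \left(-118\right) = \left(3 + 30\right) \left(-12\right) \left(-118\right) = 33 \left(-12\right) \left(-118\right) = \left(-396\right) \left(-118\right) = 46728$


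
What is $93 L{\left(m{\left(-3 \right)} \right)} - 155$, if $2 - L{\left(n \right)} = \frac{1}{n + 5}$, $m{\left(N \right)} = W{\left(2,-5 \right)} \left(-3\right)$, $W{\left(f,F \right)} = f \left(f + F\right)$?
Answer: $\frac{620}{23} \approx 26.957$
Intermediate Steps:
$W{\left(f,F \right)} = f \left(F + f\right)$
$m{\left(N \right)} = 18$ ($m{\left(N \right)} = 2 \left(-5 + 2\right) \left(-3\right) = 2 \left(-3\right) \left(-3\right) = \left(-6\right) \left(-3\right) = 18$)
$L{\left(n \right)} = 2 - \frac{1}{5 + n}$ ($L{\left(n \right)} = 2 - \frac{1}{n + 5} = 2 - \frac{1}{5 + n}$)
$93 L{\left(m{\left(-3 \right)} \right)} - 155 = 93 \frac{9 + 2 \cdot 18}{5 + 18} - 155 = 93 \frac{9 + 36}{23} - 155 = 93 \cdot \frac{1}{23} \cdot 45 - 155 = 93 \cdot \frac{45}{23} - 155 = \frac{4185}{23} - 155 = \frac{620}{23}$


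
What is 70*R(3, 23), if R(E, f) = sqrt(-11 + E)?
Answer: 140*I*sqrt(2) ≈ 197.99*I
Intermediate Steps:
70*R(3, 23) = 70*sqrt(-11 + 3) = 70*sqrt(-8) = 70*(2*I*sqrt(2)) = 140*I*sqrt(2)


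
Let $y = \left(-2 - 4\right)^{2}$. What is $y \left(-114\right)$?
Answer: $-4104$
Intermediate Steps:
$y = 36$ ($y = \left(-6\right)^{2} = 36$)
$y \left(-114\right) = 36 \left(-114\right) = -4104$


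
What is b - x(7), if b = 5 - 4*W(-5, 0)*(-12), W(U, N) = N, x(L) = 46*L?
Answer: -317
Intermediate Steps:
b = 5 (b = 5 - 4*0*(-12) = 5 + 0*(-12) = 5 + 0 = 5)
b - x(7) = 5 - 46*7 = 5 - 1*322 = 5 - 322 = -317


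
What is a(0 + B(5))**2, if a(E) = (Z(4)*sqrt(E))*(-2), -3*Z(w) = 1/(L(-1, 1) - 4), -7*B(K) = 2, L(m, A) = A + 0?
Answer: -8/567 ≈ -0.014109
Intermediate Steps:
L(m, A) = A
B(K) = -2/7 (B(K) = -1/7*2 = -2/7)
Z(w) = 1/9 (Z(w) = -1/(3*(1 - 4)) = -1/3/(-3) = -1/3*(-1/3) = 1/9)
a(E) = -2*sqrt(E)/9 (a(E) = (sqrt(E)/9)*(-2) = -2*sqrt(E)/9)
a(0 + B(5))**2 = (-2*sqrt(0 - 2/7)/9)**2 = (-2*I*sqrt(14)/63)**2 = -8/567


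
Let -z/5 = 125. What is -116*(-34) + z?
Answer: 3319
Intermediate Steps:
z = -625 (z = -5*125 = -625)
-116*(-34) + z = -116*(-34) - 625 = 3944 - 625 = 3319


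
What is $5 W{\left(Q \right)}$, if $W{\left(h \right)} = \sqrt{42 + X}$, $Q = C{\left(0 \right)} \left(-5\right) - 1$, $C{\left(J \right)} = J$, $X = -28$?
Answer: $5 \sqrt{14} \approx 18.708$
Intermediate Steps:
$Q = -1$ ($Q = 0 \left(-5\right) - 1 = 0 - 1 = -1$)
$W{\left(h \right)} = \sqrt{14}$ ($W{\left(h \right)} = \sqrt{42 - 28} = \sqrt{14}$)
$5 W{\left(Q \right)} = 5 \sqrt{14}$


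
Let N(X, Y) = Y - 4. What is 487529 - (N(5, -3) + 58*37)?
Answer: 485390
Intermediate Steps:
N(X, Y) = -4 + Y
487529 - (N(5, -3) + 58*37) = 487529 - ((-4 - 3) + 58*37) = 487529 - (-7 + 2146) = 487529 - 1*2139 = 487529 - 2139 = 485390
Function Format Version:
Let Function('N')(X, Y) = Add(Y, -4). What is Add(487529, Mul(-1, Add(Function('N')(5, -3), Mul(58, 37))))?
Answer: 485390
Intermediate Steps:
Function('N')(X, Y) = Add(-4, Y)
Add(487529, Mul(-1, Add(Function('N')(5, -3), Mul(58, 37)))) = Add(487529, Mul(-1, Add(Add(-4, -3), Mul(58, 37)))) = Add(487529, Mul(-1, Add(-7, 2146))) = Add(487529, Mul(-1, 2139)) = Add(487529, -2139) = 485390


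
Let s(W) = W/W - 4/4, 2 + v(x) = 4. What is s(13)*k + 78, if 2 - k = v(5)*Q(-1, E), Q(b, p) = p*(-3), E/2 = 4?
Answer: 78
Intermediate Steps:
E = 8 (E = 2*4 = 8)
v(x) = 2 (v(x) = -2 + 4 = 2)
Q(b, p) = -3*p
s(W) = 0 (s(W) = 1 - 4*¼ = 1 - 1 = 0)
k = 50 (k = 2 - 2*(-3*8) = 2 - 2*(-24) = 2 - 1*(-48) = 2 + 48 = 50)
s(13)*k + 78 = 0*50 + 78 = 0 + 78 = 78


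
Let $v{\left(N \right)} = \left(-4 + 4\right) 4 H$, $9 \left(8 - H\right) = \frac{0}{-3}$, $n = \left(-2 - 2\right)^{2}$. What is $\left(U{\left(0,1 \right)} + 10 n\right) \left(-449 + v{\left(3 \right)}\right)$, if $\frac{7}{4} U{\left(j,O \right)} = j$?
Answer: $-71840$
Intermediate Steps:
$U{\left(j,O \right)} = \frac{4 j}{7}$
$n = 16$ ($n = \left(-4\right)^{2} = 16$)
$H = 8$ ($H = 8 - \frac{0 \frac{1}{-3}}{9} = 8 - \frac{0 \left(- \frac{1}{3}\right)}{9} = 8 - 0 = 8 + 0 = 8$)
$v{\left(N \right)} = 0$ ($v{\left(N \right)} = \left(-4 + 4\right) 4 \cdot 8 = 0 \cdot 4 \cdot 8 = 0 \cdot 8 = 0$)
$\left(U{\left(0,1 \right)} + 10 n\right) \left(-449 + v{\left(3 \right)}\right) = \left(\frac{4}{7} \cdot 0 + 10 \cdot 16\right) \left(-449 + 0\right) = \left(0 + 160\right) \left(-449\right) = 160 \left(-449\right) = -71840$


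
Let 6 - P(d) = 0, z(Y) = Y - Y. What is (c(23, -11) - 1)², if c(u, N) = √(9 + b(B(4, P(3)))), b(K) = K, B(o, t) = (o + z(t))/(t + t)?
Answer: 31/3 - 4*√21/3 ≈ 4.2232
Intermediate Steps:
z(Y) = 0
P(d) = 6 (P(d) = 6 - 1*0 = 6 + 0 = 6)
B(o, t) = o/(2*t) (B(o, t) = (o + 0)/(t + t) = o/((2*t)) = o*(1/(2*t)) = o/(2*t))
c(u, N) = 2*√21/3 (c(u, N) = √(9 + (½)*4/6) = √(9 + (½)*4*(⅙)) = √(9 + ⅓) = √(28/3) = 2*√21/3)
(c(23, -11) - 1)² = (2*√21/3 - 1)² = (-1 + 2*√21/3)²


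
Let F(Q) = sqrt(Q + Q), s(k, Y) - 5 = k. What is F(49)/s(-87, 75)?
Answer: -7*sqrt(2)/82 ≈ -0.12073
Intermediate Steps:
s(k, Y) = 5 + k
F(Q) = sqrt(2)*sqrt(Q) (F(Q) = sqrt(2*Q) = sqrt(2)*sqrt(Q))
F(49)/s(-87, 75) = (sqrt(2)*sqrt(49))/(5 - 87) = (sqrt(2)*7)/(-82) = (7*sqrt(2))*(-1/82) = -7*sqrt(2)/82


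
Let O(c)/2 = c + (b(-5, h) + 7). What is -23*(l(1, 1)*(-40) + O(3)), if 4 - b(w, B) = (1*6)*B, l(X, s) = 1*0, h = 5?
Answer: 736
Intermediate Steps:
l(X, s) = 0
b(w, B) = 4 - 6*B (b(w, B) = 4 - 1*6*B = 4 - 6*B)
O(c) = -38 + 2*c (O(c) = 2*(c + ((4 - 6*5) + 7)) = 2*(c + ((4 - 30) + 7)) = 2*(c + (-26 + 7)) = 2*(c - 19) = 2*(-19 + c) = -38 + 2*c)
-23*(l(1, 1)*(-40) + O(3)) = -23*(0*(-40) + (-38 + 2*3)) = -23*(0 + (-38 + 6)) = -23*(0 - 32) = -23*(-32) = 736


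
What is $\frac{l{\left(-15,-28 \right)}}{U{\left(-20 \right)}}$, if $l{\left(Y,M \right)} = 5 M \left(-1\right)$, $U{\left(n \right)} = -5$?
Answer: $-28$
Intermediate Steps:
$l{\left(Y,M \right)} = - 5 M$
$\frac{l{\left(-15,-28 \right)}}{U{\left(-20 \right)}} = \frac{\left(-5\right) \left(-28\right)}{-5} = 140 \left(- \frac{1}{5}\right) = -28$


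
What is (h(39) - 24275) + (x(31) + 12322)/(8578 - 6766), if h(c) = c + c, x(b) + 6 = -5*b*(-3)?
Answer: -43832183/1812 ≈ -24190.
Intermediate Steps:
x(b) = -6 + 15*b (x(b) = -6 - 5*b*(-3) = -6 + 15*b)
h(c) = 2*c
(h(39) - 24275) + (x(31) + 12322)/(8578 - 6766) = (2*39 - 24275) + ((-6 + 15*31) + 12322)/(8578 - 6766) = (78 - 24275) + ((-6 + 465) + 12322)/1812 = -24197 + (459 + 12322)*(1/1812) = -24197 + 12781*(1/1812) = -24197 + 12781/1812 = -43832183/1812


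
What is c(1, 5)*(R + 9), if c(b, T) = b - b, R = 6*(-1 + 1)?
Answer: 0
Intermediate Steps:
R = 0 (R = 6*0 = 0)
c(b, T) = 0
c(1, 5)*(R + 9) = 0*(0 + 9) = 0*9 = 0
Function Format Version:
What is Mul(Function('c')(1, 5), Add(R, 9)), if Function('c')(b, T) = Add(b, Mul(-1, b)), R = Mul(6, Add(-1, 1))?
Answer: 0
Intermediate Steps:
R = 0 (R = Mul(6, 0) = 0)
Function('c')(b, T) = 0
Mul(Function('c')(1, 5), Add(R, 9)) = Mul(0, Add(0, 9)) = Mul(0, 9) = 0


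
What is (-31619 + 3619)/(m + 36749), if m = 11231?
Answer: -1400/2399 ≈ -0.58358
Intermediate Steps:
(-31619 + 3619)/(m + 36749) = (-31619 + 3619)/(11231 + 36749) = -28000/47980 = -28000*1/47980 = -1400/2399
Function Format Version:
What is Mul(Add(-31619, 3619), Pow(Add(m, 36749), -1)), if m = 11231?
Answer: Rational(-1400, 2399) ≈ -0.58358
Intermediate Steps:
Mul(Add(-31619, 3619), Pow(Add(m, 36749), -1)) = Mul(Add(-31619, 3619), Pow(Add(11231, 36749), -1)) = Mul(-28000, Pow(47980, -1)) = Mul(-28000, Rational(1, 47980)) = Rational(-1400, 2399)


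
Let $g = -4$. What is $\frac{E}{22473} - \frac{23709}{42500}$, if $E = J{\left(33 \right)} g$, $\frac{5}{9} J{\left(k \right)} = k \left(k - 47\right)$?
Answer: $- \frac{3953943}{9647500} \approx -0.40984$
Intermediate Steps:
$J{\left(k \right)} = \frac{9 k \left(-47 + k\right)}{5}$ ($J{\left(k \right)} = \frac{9 k \left(k - 47\right)}{5} = \frac{9 k \left(-47 + k\right)}{5}$)
$E = \frac{16632}{5}$ ($E = \frac{9}{5} \cdot 33 \left(-47 + 33\right) \left(-4\right) = \frac{9}{5} \cdot 33 \left(-14\right) \left(-4\right) = \left(- \frac{4158}{5}\right) \left(-4\right) = \frac{16632}{5} \approx 3326.4$)
$\frac{E}{22473} - \frac{23709}{42500} = \frac{16632}{5 \cdot 22473} - \frac{23709}{42500} = \frac{16632}{5} \cdot \frac{1}{22473} - \frac{23709}{42500} = \frac{168}{1135} - \frac{23709}{42500} = - \frac{3953943}{9647500}$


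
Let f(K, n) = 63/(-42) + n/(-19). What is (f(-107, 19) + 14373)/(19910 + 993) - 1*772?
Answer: -32245491/41806 ≈ -771.31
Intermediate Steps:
f(K, n) = -3/2 - n/19 (f(K, n) = 63*(-1/42) + n*(-1/19) = -3/2 - n/19)
(f(-107, 19) + 14373)/(19910 + 993) - 1*772 = ((-3/2 - 1/19*19) + 14373)/(19910 + 993) - 1*772 = ((-3/2 - 1) + 14373)/20903 - 772 = (-5/2 + 14373)*(1/20903) - 772 = (28741/2)*(1/20903) - 772 = 28741/41806 - 772 = -32245491/41806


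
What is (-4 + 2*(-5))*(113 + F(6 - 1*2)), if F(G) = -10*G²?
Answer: 658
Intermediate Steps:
(-4 + 2*(-5))*(113 + F(6 - 1*2)) = (-4 + 2*(-5))*(113 - 10*(6 - 1*2)²) = (-4 - 10)*(113 - 10*(6 - 2)²) = -14*(113 - 10*4²) = -14*(113 - 10*16) = -14*(113 - 160) = -14*(-47) = 658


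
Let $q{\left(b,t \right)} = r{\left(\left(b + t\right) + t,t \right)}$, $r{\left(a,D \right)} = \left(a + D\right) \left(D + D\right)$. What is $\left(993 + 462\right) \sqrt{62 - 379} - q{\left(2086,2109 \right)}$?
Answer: $-35486034 + 1455 i \sqrt{317} \approx -3.5486 \cdot 10^{7} + 25906.0 i$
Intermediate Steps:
$r{\left(a,D \right)} = 2 D \left(D + a\right)$ ($r{\left(a,D \right)} = \left(D + a\right) 2 D = 2 D \left(D + a\right)$)
$q{\left(b,t \right)} = 2 t \left(b + 3 t\right)$ ($q{\left(b,t \right)} = 2 t \left(t + \left(\left(b + t\right) + t\right)\right) = 2 t \left(t + \left(b + 2 t\right)\right) = 2 t \left(b + 3 t\right)$)
$\left(993 + 462\right) \sqrt{62 - 379} - q{\left(2086,2109 \right)} = \left(993 + 462\right) \sqrt{62 - 379} - 2 \cdot 2109 \left(2086 + 3 \cdot 2109\right) = 1455 \sqrt{-317} - 2 \cdot 2109 \left(2086 + 6327\right) = 1455 i \sqrt{317} - 2 \cdot 2109 \cdot 8413 = 1455 i \sqrt{317} - 35486034 = -35486034 + 1455 i \sqrt{317}$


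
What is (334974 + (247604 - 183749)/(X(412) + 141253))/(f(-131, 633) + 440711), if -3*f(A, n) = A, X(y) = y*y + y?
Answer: 34771327407/45751656664 ≈ 0.76000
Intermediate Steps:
X(y) = y + y² (X(y) = y² + y = y + y²)
f(A, n) = -A/3
(334974 + (247604 - 183749)/(X(412) + 141253))/(f(-131, 633) + 440711) = (334974 + (247604 - 183749)/(412*(1 + 412) + 141253))/(-⅓*(-131) + 440711) = (334974 + 63855/(412*413 + 141253))/(131/3 + 440711) = (334974 + 63855/(170156 + 141253))/(1322264/3) = (334974 + 63855/311409)*(3/1322264) = (334974 + 63855*(1/311409))*(3/1322264) = (334974 + 7095/34601)*(3/1322264) = (11590442469/34601)*(3/1322264) = 34771327407/45751656664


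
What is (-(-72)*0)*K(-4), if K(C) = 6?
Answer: 0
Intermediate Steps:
(-(-72)*0)*K(-4) = -(-72)*0*6 = -24*0*6 = 0*6 = 0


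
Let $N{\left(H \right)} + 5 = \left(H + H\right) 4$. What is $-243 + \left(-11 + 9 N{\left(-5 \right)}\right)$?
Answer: $-659$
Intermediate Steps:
$N{\left(H \right)} = -5 + 8 H$ ($N{\left(H \right)} = -5 + \left(H + H\right) 4 = -5 + 2 H 4 = -5 + 8 H$)
$-243 + \left(-11 + 9 N{\left(-5 \right)}\right) = -243 + \left(-11 + 9 \left(-5 + 8 \left(-5\right)\right)\right) = -243 + \left(-11 + 9 \left(-5 - 40\right)\right) = -243 + \left(-11 + 9 \left(-45\right)\right) = -243 - 416 = -659$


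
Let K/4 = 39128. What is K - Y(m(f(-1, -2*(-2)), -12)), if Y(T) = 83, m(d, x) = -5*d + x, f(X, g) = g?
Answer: 156429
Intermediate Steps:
m(d, x) = x - 5*d
K = 156512 (K = 4*39128 = 156512)
K - Y(m(f(-1, -2*(-2)), -12)) = 156512 - 1*83 = 156512 - 83 = 156429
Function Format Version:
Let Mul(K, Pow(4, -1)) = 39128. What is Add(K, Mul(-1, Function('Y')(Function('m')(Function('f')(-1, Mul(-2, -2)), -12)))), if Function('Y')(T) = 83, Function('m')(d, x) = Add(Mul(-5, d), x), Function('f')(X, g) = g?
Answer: 156429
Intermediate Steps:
Function('m')(d, x) = Add(x, Mul(-5, d))
K = 156512 (K = Mul(4, 39128) = 156512)
Add(K, Mul(-1, Function('Y')(Function('m')(Function('f')(-1, Mul(-2, -2)), -12)))) = Add(156512, Mul(-1, 83)) = Add(156512, -83) = 156429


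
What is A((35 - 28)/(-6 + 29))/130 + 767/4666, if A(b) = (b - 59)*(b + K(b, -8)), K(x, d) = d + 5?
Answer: 44329079/32088082 ≈ 1.3815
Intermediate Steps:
K(x, d) = 5 + d
A(b) = (-59 + b)*(-3 + b) (A(b) = (b - 59)*(b + (5 - 8)) = (-59 + b)*(b - 3) = (-59 + b)*(-3 + b))
A((35 - 28)/(-6 + 29))/130 + 767/4666 = (177 + ((35 - 28)/(-6 + 29))² - 62*(35 - 28)/(-6 + 29))/130 + 767/4666 = (177 + (7/23)² - 434/23)*(1/130) + 767*(1/4666) = (177 + (7*(1/23))² - 434/23)*(1/130) + 767/4666 = (177 + (7/23)² - 62*7/23)*(1/130) + 767/4666 = (177 + 49/529 - 434/23)*(1/130) + 767/4666 = (83700/529)*(1/130) + 767/4666 = 8370/6877 + 767/4666 = 44329079/32088082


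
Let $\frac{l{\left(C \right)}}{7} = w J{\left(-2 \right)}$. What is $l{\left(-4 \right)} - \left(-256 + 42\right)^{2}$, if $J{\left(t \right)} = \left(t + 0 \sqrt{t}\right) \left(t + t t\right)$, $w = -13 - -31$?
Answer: $-46300$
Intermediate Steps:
$w = 18$ ($w = -13 + 31 = 18$)
$J{\left(t \right)} = t \left(t + t^{2}\right)$ ($J{\left(t \right)} = \left(t + 0\right) \left(t + t^{2}\right) = t \left(t + t^{2}\right)$)
$l{\left(C \right)} = -504$ ($l{\left(C \right)} = 7 \cdot 18 \left(-2\right)^{2} \left(1 - 2\right) = 7 \cdot 18 \cdot 4 \left(-1\right) = 7 \cdot 18 \left(-4\right) = 7 \left(-72\right) = -504$)
$l{\left(-4 \right)} - \left(-256 + 42\right)^{2} = -504 - \left(-256 + 42\right)^{2} = -504 - \left(-214\right)^{2} = -504 - 45796 = -46300$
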